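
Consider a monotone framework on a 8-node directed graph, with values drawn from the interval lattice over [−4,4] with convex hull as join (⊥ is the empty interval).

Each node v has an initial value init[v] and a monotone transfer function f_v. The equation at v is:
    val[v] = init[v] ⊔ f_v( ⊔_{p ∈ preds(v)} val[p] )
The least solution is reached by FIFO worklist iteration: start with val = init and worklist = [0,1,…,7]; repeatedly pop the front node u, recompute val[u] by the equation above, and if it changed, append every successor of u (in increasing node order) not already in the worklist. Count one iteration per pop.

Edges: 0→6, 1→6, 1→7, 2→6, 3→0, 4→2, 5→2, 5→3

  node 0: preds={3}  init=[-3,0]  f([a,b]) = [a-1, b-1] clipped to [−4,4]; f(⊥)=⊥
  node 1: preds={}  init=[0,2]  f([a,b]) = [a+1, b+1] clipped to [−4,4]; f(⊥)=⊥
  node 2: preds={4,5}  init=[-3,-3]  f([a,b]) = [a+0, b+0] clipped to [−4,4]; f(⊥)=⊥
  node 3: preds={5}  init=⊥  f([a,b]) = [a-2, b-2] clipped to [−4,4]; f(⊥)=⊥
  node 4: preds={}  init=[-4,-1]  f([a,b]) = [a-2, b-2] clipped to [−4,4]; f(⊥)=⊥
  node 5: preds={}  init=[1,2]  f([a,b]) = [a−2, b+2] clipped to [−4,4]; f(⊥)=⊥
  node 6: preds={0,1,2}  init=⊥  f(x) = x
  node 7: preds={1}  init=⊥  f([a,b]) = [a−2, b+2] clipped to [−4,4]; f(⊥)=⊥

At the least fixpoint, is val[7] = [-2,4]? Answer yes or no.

yes

Worklist (9 pops):
  #1 pop 0: in=⊥ → [-3,0] (no change)
  #2 pop 1: in=⊥ → [0,2] (no change)
  #3 pop 2: in=[-4,2] → [-4,2] (was [-3,-3]); enqueue []
  #4 pop 3: in=[1,2] → [-1,0] (was ⊥); enqueue [0]
  #5 pop 4: in=⊥ → [-4,-1] (no change)
  #6 pop 5: in=⊥ → [1,2] (no change)
  #7 pop 6: in=[-4,2] → [-4,2] (was ⊥); enqueue []
  #8 pop 7: in=[0,2] → [-2,4] (was ⊥); enqueue []
  #9 pop 0: in=[-1,0] → [-3,0] (no change)

Fixpoint:
  val[0] = [-3,0]
  val[1] = [0,2]
  val[2] = [-4,2]
  val[3] = [-1,0]
  val[4] = [-4,-1]
  val[5] = [1,2]
  val[6] = [-4,2]
  val[7] = [-2,4]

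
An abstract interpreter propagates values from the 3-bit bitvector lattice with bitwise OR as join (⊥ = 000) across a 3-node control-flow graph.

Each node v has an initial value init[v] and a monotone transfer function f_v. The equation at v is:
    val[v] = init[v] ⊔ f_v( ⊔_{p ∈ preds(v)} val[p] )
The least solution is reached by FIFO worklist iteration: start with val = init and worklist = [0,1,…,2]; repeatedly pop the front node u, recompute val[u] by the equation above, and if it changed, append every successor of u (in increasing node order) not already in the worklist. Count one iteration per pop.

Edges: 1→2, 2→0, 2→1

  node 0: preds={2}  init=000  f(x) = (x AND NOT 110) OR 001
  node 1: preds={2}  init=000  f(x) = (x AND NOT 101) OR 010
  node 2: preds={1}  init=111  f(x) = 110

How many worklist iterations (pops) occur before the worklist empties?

3

Worklist (3 pops):
  #1 pop 0: in=111 → 001 (was 000); enqueue []
  #2 pop 1: in=111 → 010 (was 000); enqueue []
  #3 pop 2: in=010 → 111 (no change)

Fixpoint:
  val[0] = 001
  val[1] = 010
  val[2] = 111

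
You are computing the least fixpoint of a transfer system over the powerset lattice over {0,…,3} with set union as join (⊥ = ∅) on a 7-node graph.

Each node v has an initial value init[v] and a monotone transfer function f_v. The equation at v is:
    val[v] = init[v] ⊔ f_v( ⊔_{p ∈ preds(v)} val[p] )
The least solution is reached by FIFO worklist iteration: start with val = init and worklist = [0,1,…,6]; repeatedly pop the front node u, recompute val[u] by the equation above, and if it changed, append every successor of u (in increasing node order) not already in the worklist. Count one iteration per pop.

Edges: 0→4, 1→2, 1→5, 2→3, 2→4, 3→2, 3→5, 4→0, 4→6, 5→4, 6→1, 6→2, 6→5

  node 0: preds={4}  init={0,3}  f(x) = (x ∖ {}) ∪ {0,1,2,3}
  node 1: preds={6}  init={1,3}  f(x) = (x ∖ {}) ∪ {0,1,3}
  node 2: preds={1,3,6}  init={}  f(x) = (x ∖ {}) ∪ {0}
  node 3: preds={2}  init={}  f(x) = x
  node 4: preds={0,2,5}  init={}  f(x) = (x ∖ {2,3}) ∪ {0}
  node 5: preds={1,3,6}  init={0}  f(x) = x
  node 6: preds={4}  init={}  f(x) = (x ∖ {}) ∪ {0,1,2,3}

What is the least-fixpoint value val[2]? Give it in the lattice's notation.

Worklist (16 pops):
  #1 pop 0: in={} → {0,1,2,3} (was {0,3}); enqueue []
  #2 pop 1: in={} → {0,1,3} (was {1,3}); enqueue []
  #3 pop 2: in={0,1,3} → {0,1,3} (was {}); enqueue []
  #4 pop 3: in={0,1,3} → {0,1,3} (was {}); enqueue [2]
  #5 pop 4: in={0,1,2,3} → {0,1} (was {}); enqueue [0]
  #6 pop 5: in={0,1,3} → {0,1,3} (was {0}); enqueue [4]
  #7 pop 6: in={0,1} → {0,1,2,3} (was {}); enqueue [1,5]
  #8 pop 2: in={0,1,2,3} → {0,1,2,3} (was {0,1,3}); enqueue [3]
  #9 pop 0: in={0,1} → {0,1,2,3} (no change)
  #10 pop 4: in={0,1,2,3} → {0,1} (no change)
  #11 pop 1: in={0,1,2,3} → {0,1,2,3} (was {0,1,3}); enqueue [2]
  #12 pop 5: in={0,1,2,3} → {0,1,2,3} (was {0,1,3}); enqueue [4]
  #13 pop 3: in={0,1,2,3} → {0,1,2,3} (was {0,1,3}); enqueue [5]
  #14 pop 2: in={0,1,2,3} → {0,1,2,3} (no change)
  #15 pop 4: in={0,1,2,3} → {0,1} (no change)
  #16 pop 5: in={0,1,2,3} → {0,1,2,3} (no change)

Fixpoint:
  val[0] = {0,1,2,3}
  val[1] = {0,1,2,3}
  val[2] = {0,1,2,3}
  val[3] = {0,1,2,3}
  val[4] = {0,1}
  val[5] = {0,1,2,3}
  val[6] = {0,1,2,3}

{0,1,2,3}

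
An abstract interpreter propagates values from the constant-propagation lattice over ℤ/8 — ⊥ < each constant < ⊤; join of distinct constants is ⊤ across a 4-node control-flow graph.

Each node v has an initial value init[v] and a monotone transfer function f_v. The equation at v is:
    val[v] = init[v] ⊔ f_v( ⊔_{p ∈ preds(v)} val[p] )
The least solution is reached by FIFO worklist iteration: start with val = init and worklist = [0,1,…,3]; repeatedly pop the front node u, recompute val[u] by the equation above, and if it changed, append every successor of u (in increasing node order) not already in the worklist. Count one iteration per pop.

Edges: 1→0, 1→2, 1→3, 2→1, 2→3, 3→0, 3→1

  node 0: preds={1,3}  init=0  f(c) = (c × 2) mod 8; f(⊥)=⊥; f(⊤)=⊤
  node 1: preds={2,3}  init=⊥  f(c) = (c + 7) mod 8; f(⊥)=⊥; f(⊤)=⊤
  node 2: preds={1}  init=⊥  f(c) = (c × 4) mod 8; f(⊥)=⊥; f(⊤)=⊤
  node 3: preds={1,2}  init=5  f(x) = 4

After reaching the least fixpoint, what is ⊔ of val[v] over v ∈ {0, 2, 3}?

⊤

Worklist (10 pops):
  #1 pop 0: in=5 → ⊤ (was 0); enqueue []
  #2 pop 1: in=5 → 4 (was ⊥); enqueue [0]
  #3 pop 2: in=4 → 0 (was ⊥); enqueue [1]
  #4 pop 3: in=⊤ → ⊤ (was 5); enqueue []
  #5 pop 0: in=⊤ → ⊤ (no change)
  #6 pop 1: in=⊤ → ⊤ (was 4); enqueue [0,2,3]
  #7 pop 0: in=⊤ → ⊤ (no change)
  #8 pop 2: in=⊤ → ⊤ (was 0); enqueue [1]
  #9 pop 3: in=⊤ → ⊤ (no change)
  #10 pop 1: in=⊤ → ⊤ (no change)

Fixpoint:
  val[0] = ⊤
  val[1] = ⊤
  val[2] = ⊤
  val[3] = ⊤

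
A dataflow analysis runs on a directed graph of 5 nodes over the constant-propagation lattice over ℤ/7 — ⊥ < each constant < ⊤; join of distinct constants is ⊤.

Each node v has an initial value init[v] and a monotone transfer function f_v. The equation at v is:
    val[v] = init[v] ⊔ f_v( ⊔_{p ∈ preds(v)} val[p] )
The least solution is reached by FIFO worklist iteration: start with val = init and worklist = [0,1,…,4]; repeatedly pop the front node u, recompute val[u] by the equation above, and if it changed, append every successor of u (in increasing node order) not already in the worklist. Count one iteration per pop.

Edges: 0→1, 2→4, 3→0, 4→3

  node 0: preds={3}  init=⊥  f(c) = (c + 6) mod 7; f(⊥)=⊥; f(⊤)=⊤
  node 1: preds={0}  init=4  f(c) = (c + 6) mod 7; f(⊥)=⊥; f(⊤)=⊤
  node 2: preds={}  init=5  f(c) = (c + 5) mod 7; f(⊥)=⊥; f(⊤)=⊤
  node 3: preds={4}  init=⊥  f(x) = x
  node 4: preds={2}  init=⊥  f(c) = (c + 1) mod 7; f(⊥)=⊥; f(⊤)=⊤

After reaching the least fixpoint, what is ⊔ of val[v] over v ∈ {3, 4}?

6

Trace (8 dequeues):
  [1] u=0 | in ⊥ | out ⊥ | ==
  [2] u=1 | in ⊥ | out 4 | ==
  [3] u=2 | in ⊥ | out 5 | ==
  [4] u=3 | in ⊥ | out ⊥ | ==
  [5] u=4 | in 5 | out 6 | prev ⊥ | push {3}
  [6] u=3 | in 6 | out 6 | prev ⊥ | push {0}
  [7] u=0 | in 6 | out 5 | prev ⊥ | push {1}
  [8] u=1 | in 5 | out 4 | ==

Converged values:
  [0] 5
  [1] 4
  [2] 5
  [3] 6
  [4] 6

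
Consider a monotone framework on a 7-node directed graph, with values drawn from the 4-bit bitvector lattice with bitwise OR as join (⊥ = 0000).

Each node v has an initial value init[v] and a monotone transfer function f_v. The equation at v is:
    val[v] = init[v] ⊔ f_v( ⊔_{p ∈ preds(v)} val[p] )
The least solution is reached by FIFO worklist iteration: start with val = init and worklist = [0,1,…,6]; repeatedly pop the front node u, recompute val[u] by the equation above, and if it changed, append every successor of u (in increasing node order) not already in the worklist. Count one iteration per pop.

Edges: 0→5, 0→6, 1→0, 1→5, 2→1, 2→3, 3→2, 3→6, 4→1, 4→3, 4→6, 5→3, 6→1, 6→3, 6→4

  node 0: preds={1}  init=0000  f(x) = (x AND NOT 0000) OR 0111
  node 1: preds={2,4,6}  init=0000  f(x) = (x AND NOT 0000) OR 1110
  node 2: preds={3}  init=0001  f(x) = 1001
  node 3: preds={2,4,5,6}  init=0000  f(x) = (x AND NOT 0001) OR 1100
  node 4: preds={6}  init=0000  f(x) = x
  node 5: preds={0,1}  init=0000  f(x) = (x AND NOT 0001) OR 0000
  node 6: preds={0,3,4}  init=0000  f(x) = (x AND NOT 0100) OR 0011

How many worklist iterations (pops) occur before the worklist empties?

Worklist (17 pops):
  #1 pop 0: in=0000 → 0111 (was 0000); enqueue []
  #2 pop 1: in=0001 → 1111 (was 0000); enqueue [0]
  #3 pop 2: in=0000 → 1001 (was 0001); enqueue [1]
  #4 pop 3: in=1001 → 1100 (was 0000); enqueue [2]
  #5 pop 4: in=0000 → 0000 (no change)
  #6 pop 5: in=1111 → 1110 (was 0000); enqueue [3]
  #7 pop 6: in=1111 → 1011 (was 0000); enqueue [4]
  #8 pop 0: in=1111 → 1111 (was 0111); enqueue [5,6]
  #9 pop 1: in=1011 → 1111 (no change)
  #10 pop 2: in=1100 → 1001 (no change)
  #11 pop 3: in=1111 → 1110 (was 1100); enqueue [2]
  #12 pop 4: in=1011 → 1011 (was 0000); enqueue [1,3]
  #13 pop 5: in=1111 → 1110 (no change)
  #14 pop 6: in=1111 → 1011 (no change)
  #15 pop 2: in=1110 → 1001 (no change)
  #16 pop 1: in=1011 → 1111 (no change)
  #17 pop 3: in=1111 → 1110 (no change)

Fixpoint:
  val[0] = 1111
  val[1] = 1111
  val[2] = 1001
  val[3] = 1110
  val[4] = 1011
  val[5] = 1110
  val[6] = 1011

17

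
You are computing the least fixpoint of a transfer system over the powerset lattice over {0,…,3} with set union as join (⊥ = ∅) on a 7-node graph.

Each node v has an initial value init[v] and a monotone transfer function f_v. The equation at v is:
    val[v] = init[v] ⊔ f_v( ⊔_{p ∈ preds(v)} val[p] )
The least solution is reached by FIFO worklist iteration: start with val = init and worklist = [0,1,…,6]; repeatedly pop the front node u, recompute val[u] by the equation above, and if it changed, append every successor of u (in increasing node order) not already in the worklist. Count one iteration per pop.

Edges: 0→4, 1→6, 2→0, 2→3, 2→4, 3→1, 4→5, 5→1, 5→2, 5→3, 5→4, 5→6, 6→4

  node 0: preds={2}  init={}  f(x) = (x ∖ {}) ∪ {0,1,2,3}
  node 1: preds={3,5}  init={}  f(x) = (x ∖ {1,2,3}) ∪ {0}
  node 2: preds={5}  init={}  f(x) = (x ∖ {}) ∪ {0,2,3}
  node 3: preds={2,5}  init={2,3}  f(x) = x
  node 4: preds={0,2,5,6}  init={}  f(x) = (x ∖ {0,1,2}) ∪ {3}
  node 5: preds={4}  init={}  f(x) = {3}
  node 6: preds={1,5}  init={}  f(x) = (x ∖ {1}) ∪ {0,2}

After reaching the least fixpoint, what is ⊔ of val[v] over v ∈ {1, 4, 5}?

{0,3}

Iteration log — 12 steps:
  step 1. node 0  ⊔preds={}  new={0,1,2,3}  old={}  +wl: 
  step 2. node 1  ⊔preds={2,3}  new={0}  old={}  +wl: 
  step 3. node 2  ⊔preds={}  new={0,2,3}  old={}  +wl: 0
  step 4. node 3  ⊔preds={0,2,3}  new={0,2,3}  old={2,3}  +wl: 1
  step 5. node 4  ⊔preds={0,1,2,3}  new={3}  old={}  +wl: 
  step 6. node 5  ⊔preds={3}  new={3}  old={}  +wl: 2,3,4
  step 7. node 6  ⊔preds={0,3}  new={0,2,3}  old={}  +wl: 
  step 8. node 0  ⊔preds={0,2,3}  new={0,1,2,3}  stable
  step 9. node 1  ⊔preds={0,2,3}  new={0}  stable
  step 10. node 2  ⊔preds={3}  new={0,2,3}  stable
  step 11. node 3  ⊔preds={0,2,3}  new={0,2,3}  stable
  step 12. node 4  ⊔preds={0,1,2,3}  new={3}  stable

Least fixpoint reached:
  node 0: {0,1,2,3}
  node 1: {0}
  node 2: {0,2,3}
  node 3: {0,2,3}
  node 4: {3}
  node 5: {3}
  node 6: {0,2,3}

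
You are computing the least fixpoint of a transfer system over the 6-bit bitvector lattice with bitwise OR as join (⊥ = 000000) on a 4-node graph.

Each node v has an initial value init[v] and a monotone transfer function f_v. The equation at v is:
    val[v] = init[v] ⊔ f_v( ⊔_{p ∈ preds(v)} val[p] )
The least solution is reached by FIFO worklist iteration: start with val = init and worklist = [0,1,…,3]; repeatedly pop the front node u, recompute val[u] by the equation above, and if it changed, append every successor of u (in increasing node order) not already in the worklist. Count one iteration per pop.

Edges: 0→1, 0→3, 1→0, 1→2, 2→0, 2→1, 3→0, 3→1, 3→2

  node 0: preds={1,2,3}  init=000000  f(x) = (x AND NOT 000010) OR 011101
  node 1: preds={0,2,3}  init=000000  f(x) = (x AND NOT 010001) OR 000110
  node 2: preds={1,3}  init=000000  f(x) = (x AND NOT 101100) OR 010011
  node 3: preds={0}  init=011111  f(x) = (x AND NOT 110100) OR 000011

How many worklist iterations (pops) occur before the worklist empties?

Iteration log — 6 steps:
  step 1. node 0  ⊔preds=011111  new=011101  old=000000  +wl: 
  step 2. node 1  ⊔preds=011111  new=001110  old=000000  +wl: 0
  step 3. node 2  ⊔preds=011111  new=010011  old=000000  +wl: 1
  step 4. node 3  ⊔preds=011101  new=011111  stable
  step 5. node 0  ⊔preds=011111  new=011101  stable
  step 6. node 1  ⊔preds=011111  new=001110  stable

Least fixpoint reached:
  node 0: 011101
  node 1: 001110
  node 2: 010011
  node 3: 011111

6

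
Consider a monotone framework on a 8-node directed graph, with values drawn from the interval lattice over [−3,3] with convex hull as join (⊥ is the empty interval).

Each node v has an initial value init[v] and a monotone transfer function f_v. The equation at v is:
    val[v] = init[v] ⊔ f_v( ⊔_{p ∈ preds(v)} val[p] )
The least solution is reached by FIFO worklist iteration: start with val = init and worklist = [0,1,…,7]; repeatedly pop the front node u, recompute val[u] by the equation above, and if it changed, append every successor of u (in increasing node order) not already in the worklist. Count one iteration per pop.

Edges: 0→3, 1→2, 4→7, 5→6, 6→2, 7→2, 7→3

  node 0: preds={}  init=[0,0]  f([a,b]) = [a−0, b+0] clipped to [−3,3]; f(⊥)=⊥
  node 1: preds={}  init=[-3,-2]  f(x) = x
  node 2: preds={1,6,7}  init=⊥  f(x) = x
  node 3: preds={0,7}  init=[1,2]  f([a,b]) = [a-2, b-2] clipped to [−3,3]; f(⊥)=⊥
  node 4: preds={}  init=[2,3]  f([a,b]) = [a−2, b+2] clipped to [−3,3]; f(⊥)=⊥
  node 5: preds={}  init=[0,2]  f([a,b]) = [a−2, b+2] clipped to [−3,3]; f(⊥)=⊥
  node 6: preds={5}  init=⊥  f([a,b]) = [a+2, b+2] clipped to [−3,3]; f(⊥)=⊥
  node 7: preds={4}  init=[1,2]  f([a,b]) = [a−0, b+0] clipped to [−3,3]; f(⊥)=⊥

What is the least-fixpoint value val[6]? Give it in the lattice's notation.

[2,3]

Trace (10 dequeues):
  [1] u=0 | in ⊥ | out [0,0] | ==
  [2] u=1 | in ⊥ | out [-3,-2] | ==
  [3] u=2 | in [-3,2] | out [-3,2] | prev ⊥ | push {}
  [4] u=3 | in [0,2] | out [-2,2] | prev [1,2] | push {}
  [5] u=4 | in ⊥ | out [2,3] | ==
  [6] u=5 | in ⊥ | out [0,2] | ==
  [7] u=6 | in [0,2] | out [2,3] | prev ⊥ | push {2}
  [8] u=7 | in [2,3] | out [1,3] | prev [1,2] | push {3}
  [9] u=2 | in [-3,3] | out [-3,3] | prev [-3,2] | push {}
  [10] u=3 | in [0,3] | out [-2,2] | ==

Converged values:
  [0] [0,0]
  [1] [-3,-2]
  [2] [-3,3]
  [3] [-2,2]
  [4] [2,3]
  [5] [0,2]
  [6] [2,3]
  [7] [1,3]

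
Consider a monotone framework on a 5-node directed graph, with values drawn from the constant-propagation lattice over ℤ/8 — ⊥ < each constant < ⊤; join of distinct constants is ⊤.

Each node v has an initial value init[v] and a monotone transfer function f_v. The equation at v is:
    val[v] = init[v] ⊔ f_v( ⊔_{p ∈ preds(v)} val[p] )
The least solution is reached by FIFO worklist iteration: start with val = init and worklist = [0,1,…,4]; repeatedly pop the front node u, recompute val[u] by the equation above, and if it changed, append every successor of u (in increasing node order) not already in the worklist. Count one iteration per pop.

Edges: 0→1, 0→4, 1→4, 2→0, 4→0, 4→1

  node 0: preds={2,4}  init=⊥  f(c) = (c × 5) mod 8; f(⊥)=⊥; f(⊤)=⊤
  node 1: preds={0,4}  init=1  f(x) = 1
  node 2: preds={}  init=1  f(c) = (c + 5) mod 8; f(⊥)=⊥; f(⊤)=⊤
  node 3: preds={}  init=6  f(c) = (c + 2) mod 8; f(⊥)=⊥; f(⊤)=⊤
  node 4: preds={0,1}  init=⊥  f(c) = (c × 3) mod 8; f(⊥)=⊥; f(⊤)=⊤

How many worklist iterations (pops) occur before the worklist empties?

8

Iteration log — 8 steps:
  step 1. node 0  ⊔preds=1  new=5  old=⊥  +wl: 
  step 2. node 1  ⊔preds=5  new=1  stable
  step 3. node 2  ⊔preds=⊥  new=1  stable
  step 4. node 3  ⊔preds=⊥  new=6  stable
  step 5. node 4  ⊔preds=⊤  new=⊤  old=⊥  +wl: 0,1
  step 6. node 0  ⊔preds=⊤  new=⊤  old=5  +wl: 4
  step 7. node 1  ⊔preds=⊤  new=1  stable
  step 8. node 4  ⊔preds=⊤  new=⊤  stable

Least fixpoint reached:
  node 0: ⊤
  node 1: 1
  node 2: 1
  node 3: 6
  node 4: ⊤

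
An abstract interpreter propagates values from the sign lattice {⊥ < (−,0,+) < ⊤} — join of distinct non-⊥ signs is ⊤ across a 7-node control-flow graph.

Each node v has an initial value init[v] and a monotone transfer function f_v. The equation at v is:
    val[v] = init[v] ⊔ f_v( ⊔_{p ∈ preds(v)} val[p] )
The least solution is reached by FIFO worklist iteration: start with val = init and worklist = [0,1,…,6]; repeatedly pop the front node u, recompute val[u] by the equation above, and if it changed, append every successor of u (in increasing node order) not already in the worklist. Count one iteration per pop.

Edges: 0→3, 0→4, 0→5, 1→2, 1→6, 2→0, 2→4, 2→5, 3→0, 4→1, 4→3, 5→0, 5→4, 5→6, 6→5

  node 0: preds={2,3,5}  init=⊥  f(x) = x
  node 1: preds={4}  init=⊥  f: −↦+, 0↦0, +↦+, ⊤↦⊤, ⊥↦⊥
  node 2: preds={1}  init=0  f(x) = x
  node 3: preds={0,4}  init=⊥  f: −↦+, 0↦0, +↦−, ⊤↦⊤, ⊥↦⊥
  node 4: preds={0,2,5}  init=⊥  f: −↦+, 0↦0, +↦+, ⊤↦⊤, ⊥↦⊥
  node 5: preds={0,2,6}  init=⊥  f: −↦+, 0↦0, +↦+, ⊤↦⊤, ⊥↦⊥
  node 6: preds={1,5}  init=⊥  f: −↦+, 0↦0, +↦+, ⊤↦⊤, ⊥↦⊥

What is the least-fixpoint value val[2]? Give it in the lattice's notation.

Worklist (14 pops):
  #1 pop 0: in=0 → 0 (was ⊥); enqueue []
  #2 pop 1: in=⊥ → ⊥ (no change)
  #3 pop 2: in=⊥ → 0 (no change)
  #4 pop 3: in=0 → 0 (was ⊥); enqueue [0]
  #5 pop 4: in=0 → 0 (was ⊥); enqueue [1,3]
  #6 pop 5: in=0 → 0 (was ⊥); enqueue [4]
  #7 pop 6: in=0 → 0 (was ⊥); enqueue [5]
  #8 pop 0: in=0 → 0 (no change)
  #9 pop 1: in=0 → 0 (was ⊥); enqueue [2,6]
  #10 pop 3: in=0 → 0 (no change)
  #11 pop 4: in=0 → 0 (no change)
  #12 pop 5: in=0 → 0 (no change)
  #13 pop 2: in=0 → 0 (no change)
  #14 pop 6: in=0 → 0 (no change)

Fixpoint:
  val[0] = 0
  val[1] = 0
  val[2] = 0
  val[3] = 0
  val[4] = 0
  val[5] = 0
  val[6] = 0

0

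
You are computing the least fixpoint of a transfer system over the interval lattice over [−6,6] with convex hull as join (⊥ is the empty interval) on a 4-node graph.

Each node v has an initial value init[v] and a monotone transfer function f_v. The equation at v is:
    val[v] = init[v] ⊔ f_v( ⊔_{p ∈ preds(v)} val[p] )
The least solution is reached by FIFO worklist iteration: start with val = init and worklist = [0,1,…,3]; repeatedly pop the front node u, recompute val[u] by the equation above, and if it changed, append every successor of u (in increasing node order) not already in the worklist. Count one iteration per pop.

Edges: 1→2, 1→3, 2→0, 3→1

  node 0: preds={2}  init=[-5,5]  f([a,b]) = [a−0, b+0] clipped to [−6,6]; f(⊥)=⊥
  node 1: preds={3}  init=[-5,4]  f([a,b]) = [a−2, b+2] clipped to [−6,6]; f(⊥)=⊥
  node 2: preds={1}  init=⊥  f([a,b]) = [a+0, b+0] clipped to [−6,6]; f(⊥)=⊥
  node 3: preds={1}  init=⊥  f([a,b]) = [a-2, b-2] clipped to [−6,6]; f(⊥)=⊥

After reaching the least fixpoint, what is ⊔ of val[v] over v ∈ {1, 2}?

Trace (9 dequeues):
  [1] u=0 | in ⊥ | out [-5,5] | ==
  [2] u=1 | in ⊥ | out [-5,4] | ==
  [3] u=2 | in [-5,4] | out [-5,4] | prev ⊥ | push {0}
  [4] u=3 | in [-5,4] | out [-6,2] | prev ⊥ | push {1}
  [5] u=0 | in [-5,4] | out [-5,5] | ==
  [6] u=1 | in [-6,2] | out [-6,4] | prev [-5,4] | push {2,3}
  [7] u=2 | in [-6,4] | out [-6,4] | prev [-5,4] | push {0}
  [8] u=3 | in [-6,4] | out [-6,2] | ==
  [9] u=0 | in [-6,4] | out [-6,5] | prev [-5,5] | push {}

Converged values:
  [0] [-6,5]
  [1] [-6,4]
  [2] [-6,4]
  [3] [-6,2]

[-6,4]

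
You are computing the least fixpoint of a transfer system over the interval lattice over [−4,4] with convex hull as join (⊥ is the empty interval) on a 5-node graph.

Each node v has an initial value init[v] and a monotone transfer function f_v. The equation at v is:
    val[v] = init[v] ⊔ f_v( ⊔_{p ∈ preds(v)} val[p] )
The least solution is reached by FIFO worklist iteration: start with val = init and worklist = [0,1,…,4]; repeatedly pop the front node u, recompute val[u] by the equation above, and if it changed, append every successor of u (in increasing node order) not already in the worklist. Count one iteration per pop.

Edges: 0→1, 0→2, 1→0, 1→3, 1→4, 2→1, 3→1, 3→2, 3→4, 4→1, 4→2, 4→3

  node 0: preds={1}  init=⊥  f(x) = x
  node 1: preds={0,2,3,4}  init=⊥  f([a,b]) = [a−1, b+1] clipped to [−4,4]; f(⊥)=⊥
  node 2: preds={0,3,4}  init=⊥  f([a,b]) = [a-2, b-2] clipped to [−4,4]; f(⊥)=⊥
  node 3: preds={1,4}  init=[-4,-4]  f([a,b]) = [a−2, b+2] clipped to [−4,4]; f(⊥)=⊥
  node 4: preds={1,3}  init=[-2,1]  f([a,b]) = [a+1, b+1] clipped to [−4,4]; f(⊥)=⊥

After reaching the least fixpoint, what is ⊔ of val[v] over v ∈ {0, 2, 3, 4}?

Trace (13 dequeues):
  [1] u=0 | in ⊥ | out ⊥ | ==
  [2] u=1 | in [-4,1] | out [-4,2] | prev ⊥ | push {0}
  [3] u=2 | in [-4,1] | out [-4,-1] | prev ⊥ | push {1}
  [4] u=3 | in [-4,2] | out [-4,4] | prev [-4,-4] | push {2}
  [5] u=4 | in [-4,4] | out [-3,4] | prev [-2,1] | push {3}
  [6] u=0 | in [-4,2] | out [-4,2] | prev ⊥ | push {}
  [7] u=1 | in [-4,4] | out [-4,4] | prev [-4,2] | push {0,4}
  [8] u=2 | in [-4,4] | out [-4,2] | prev [-4,-1] | push {1}
  [9] u=3 | in [-4,4] | out [-4,4] | ==
  [10] u=0 | in [-4,4] | out [-4,4] | prev [-4,2] | push {2}
  [11] u=4 | in [-4,4] | out [-3,4] | ==
  [12] u=1 | in [-4,4] | out [-4,4] | ==
  [13] u=2 | in [-4,4] | out [-4,2] | ==

Converged values:
  [0] [-4,4]
  [1] [-4,4]
  [2] [-4,2]
  [3] [-4,4]
  [4] [-3,4]

[-4,4]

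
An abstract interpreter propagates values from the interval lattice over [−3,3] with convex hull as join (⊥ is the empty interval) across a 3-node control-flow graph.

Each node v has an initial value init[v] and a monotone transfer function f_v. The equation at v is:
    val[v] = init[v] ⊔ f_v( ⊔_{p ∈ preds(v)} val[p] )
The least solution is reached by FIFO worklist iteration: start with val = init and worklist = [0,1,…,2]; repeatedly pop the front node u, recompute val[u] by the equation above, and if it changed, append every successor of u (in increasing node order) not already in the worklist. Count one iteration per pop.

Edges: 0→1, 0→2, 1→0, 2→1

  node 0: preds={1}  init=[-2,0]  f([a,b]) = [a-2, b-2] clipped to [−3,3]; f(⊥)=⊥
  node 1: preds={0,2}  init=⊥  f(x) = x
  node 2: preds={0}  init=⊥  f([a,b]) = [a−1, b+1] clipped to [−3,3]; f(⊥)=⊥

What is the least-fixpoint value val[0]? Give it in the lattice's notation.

Trace (7 dequeues):
  [1] u=0 | in ⊥ | out [-2,0] | ==
  [2] u=1 | in [-2,0] | out [-2,0] | prev ⊥ | push {0}
  [3] u=2 | in [-2,0] | out [-3,1] | prev ⊥ | push {1}
  [4] u=0 | in [-2,0] | out [-3,0] | prev [-2,0] | push {2}
  [5] u=1 | in [-3,1] | out [-3,1] | prev [-2,0] | push {0}
  [6] u=2 | in [-3,0] | out [-3,1] | ==
  [7] u=0 | in [-3,1] | out [-3,0] | ==

Converged values:
  [0] [-3,0]
  [1] [-3,1]
  [2] [-3,1]

[-3,0]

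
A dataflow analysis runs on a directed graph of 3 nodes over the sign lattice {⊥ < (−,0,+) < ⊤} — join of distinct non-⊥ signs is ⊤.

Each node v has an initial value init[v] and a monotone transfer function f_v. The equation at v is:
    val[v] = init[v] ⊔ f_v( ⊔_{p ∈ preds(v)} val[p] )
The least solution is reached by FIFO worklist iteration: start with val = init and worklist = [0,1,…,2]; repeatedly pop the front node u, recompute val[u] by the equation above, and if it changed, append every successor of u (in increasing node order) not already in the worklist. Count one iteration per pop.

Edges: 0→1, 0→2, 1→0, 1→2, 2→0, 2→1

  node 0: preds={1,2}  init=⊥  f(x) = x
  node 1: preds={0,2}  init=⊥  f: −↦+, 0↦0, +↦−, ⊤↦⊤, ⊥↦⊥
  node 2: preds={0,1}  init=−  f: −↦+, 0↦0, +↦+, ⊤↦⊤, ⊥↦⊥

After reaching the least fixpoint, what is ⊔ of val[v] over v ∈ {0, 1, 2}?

⊤

Trace (7 dequeues):
  [1] u=0 | in − | out − | prev ⊥ | push {}
  [2] u=1 | in − | out + | prev ⊥ | push {0}
  [3] u=2 | in ⊤ | out ⊤ | prev − | push {1}
  [4] u=0 | in ⊤ | out ⊤ | prev − | push {2}
  [5] u=1 | in ⊤ | out ⊤ | prev + | push {0}
  [6] u=2 | in ⊤ | out ⊤ | ==
  [7] u=0 | in ⊤ | out ⊤ | ==

Converged values:
  [0] ⊤
  [1] ⊤
  [2] ⊤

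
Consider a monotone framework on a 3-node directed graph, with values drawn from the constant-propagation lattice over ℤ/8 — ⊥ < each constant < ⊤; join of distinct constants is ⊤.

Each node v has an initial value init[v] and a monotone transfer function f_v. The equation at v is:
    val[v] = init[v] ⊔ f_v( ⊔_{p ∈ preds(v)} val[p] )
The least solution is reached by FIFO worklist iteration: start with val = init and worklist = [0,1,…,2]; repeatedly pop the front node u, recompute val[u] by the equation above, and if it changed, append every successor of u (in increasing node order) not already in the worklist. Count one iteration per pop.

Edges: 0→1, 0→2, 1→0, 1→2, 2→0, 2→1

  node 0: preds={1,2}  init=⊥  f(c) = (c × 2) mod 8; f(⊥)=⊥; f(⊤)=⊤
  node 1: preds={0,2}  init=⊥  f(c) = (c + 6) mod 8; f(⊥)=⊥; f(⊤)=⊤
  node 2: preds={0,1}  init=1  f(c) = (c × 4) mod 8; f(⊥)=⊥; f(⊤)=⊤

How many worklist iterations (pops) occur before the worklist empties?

6

Worklist (6 pops):
  #1 pop 0: in=1 → 2 (was ⊥); enqueue []
  #2 pop 1: in=⊤ → ⊤ (was ⊥); enqueue [0]
  #3 pop 2: in=⊤ → ⊤ (was 1); enqueue [1]
  #4 pop 0: in=⊤ → ⊤ (was 2); enqueue [2]
  #5 pop 1: in=⊤ → ⊤ (no change)
  #6 pop 2: in=⊤ → ⊤ (no change)

Fixpoint:
  val[0] = ⊤
  val[1] = ⊤
  val[2] = ⊤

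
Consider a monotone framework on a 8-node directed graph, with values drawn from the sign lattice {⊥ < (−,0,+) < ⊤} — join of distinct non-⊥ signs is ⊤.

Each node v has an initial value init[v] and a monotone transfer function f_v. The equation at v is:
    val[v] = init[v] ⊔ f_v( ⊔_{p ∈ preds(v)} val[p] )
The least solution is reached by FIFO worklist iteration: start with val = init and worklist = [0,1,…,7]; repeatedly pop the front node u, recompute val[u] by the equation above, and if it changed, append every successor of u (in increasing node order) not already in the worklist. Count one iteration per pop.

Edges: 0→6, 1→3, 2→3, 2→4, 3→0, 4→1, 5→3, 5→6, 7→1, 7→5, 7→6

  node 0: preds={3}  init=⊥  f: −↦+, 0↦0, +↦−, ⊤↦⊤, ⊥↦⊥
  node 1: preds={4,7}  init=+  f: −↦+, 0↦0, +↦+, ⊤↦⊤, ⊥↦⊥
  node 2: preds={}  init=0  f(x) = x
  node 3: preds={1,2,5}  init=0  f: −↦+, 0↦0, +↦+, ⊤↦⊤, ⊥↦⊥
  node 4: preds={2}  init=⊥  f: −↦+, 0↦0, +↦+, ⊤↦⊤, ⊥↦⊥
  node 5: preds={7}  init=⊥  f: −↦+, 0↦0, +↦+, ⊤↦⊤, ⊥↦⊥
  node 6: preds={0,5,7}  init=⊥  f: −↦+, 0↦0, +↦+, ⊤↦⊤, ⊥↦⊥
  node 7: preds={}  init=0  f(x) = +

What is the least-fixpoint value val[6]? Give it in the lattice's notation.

Trace (14 dequeues):
  [1] u=0 | in 0 | out 0 | prev ⊥ | push {}
  [2] u=1 | in 0 | out ⊤ | prev + | push {}
  [3] u=2 | in ⊥ | out 0 | ==
  [4] u=3 | in ⊤ | out ⊤ | prev 0 | push {0}
  [5] u=4 | in 0 | out 0 | prev ⊥ | push {1}
  [6] u=5 | in 0 | out 0 | prev ⊥ | push {3}
  [7] u=6 | in 0 | out 0 | prev ⊥ | push {}
  [8] u=7 | in ⊥ | out ⊤ | prev 0 | push {5,6}
  [9] u=0 | in ⊤ | out ⊤ | prev 0 | push {}
  [10] u=1 | in ⊤ | out ⊤ | ==
  [11] u=3 | in ⊤ | out ⊤ | ==
  [12] u=5 | in ⊤ | out ⊤ | prev 0 | push {3}
  [13] u=6 | in ⊤ | out ⊤ | prev 0 | push {}
  [14] u=3 | in ⊤ | out ⊤ | ==

Converged values:
  [0] ⊤
  [1] ⊤
  [2] 0
  [3] ⊤
  [4] 0
  [5] ⊤
  [6] ⊤
  [7] ⊤

⊤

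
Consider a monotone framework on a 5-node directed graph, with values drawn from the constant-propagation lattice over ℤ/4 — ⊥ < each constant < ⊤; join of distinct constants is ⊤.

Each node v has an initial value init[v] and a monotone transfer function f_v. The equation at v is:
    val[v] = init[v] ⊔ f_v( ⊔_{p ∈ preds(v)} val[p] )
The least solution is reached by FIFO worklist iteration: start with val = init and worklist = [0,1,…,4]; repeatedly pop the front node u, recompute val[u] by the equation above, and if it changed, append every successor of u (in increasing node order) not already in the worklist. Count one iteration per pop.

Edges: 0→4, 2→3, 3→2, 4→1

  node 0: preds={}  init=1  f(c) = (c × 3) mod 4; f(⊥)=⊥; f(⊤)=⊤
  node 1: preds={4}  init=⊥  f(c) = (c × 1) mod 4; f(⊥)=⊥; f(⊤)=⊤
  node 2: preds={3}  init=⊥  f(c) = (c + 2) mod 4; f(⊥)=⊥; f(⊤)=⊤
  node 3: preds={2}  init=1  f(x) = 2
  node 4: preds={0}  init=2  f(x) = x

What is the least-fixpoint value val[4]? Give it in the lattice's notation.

Worklist (8 pops):
  #1 pop 0: in=⊥ → 1 (no change)
  #2 pop 1: in=2 → 2 (was ⊥); enqueue []
  #3 pop 2: in=1 → 3 (was ⊥); enqueue []
  #4 pop 3: in=3 → ⊤ (was 1); enqueue [2]
  #5 pop 4: in=1 → ⊤ (was 2); enqueue [1]
  #6 pop 2: in=⊤ → ⊤ (was 3); enqueue [3]
  #7 pop 1: in=⊤ → ⊤ (was 2); enqueue []
  #8 pop 3: in=⊤ → ⊤ (no change)

Fixpoint:
  val[0] = 1
  val[1] = ⊤
  val[2] = ⊤
  val[3] = ⊤
  val[4] = ⊤

⊤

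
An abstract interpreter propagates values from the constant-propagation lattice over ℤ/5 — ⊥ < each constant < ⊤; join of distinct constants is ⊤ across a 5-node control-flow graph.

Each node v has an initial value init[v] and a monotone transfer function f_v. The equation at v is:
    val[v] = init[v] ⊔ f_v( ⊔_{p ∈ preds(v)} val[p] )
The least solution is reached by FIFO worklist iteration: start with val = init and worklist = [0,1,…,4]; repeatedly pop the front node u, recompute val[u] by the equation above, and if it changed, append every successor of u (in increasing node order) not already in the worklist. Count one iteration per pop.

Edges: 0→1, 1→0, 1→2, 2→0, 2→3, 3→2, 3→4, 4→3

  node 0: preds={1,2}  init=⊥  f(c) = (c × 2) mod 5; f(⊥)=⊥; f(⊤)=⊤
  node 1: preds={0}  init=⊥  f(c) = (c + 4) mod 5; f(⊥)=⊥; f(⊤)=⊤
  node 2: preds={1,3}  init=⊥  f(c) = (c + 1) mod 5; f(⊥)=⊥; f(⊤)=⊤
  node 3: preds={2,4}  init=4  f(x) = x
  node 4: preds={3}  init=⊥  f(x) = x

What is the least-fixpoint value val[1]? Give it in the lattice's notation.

Worklist (14 pops):
  #1 pop 0: in=⊥ → ⊥ (no change)
  #2 pop 1: in=⊥ → ⊥ (no change)
  #3 pop 2: in=4 → 0 (was ⊥); enqueue [0]
  #4 pop 3: in=0 → ⊤ (was 4); enqueue [2]
  #5 pop 4: in=⊤ → ⊤ (was ⊥); enqueue [3]
  #6 pop 0: in=0 → 0 (was ⊥); enqueue [1]
  #7 pop 2: in=⊤ → ⊤ (was 0); enqueue [0]
  #8 pop 3: in=⊤ → ⊤ (no change)
  #9 pop 1: in=0 → 4 (was ⊥); enqueue [2]
  #10 pop 0: in=⊤ → ⊤ (was 0); enqueue [1]
  #11 pop 2: in=⊤ → ⊤ (no change)
  #12 pop 1: in=⊤ → ⊤ (was 4); enqueue [0,2]
  #13 pop 0: in=⊤ → ⊤ (no change)
  #14 pop 2: in=⊤ → ⊤ (no change)

Fixpoint:
  val[0] = ⊤
  val[1] = ⊤
  val[2] = ⊤
  val[3] = ⊤
  val[4] = ⊤

⊤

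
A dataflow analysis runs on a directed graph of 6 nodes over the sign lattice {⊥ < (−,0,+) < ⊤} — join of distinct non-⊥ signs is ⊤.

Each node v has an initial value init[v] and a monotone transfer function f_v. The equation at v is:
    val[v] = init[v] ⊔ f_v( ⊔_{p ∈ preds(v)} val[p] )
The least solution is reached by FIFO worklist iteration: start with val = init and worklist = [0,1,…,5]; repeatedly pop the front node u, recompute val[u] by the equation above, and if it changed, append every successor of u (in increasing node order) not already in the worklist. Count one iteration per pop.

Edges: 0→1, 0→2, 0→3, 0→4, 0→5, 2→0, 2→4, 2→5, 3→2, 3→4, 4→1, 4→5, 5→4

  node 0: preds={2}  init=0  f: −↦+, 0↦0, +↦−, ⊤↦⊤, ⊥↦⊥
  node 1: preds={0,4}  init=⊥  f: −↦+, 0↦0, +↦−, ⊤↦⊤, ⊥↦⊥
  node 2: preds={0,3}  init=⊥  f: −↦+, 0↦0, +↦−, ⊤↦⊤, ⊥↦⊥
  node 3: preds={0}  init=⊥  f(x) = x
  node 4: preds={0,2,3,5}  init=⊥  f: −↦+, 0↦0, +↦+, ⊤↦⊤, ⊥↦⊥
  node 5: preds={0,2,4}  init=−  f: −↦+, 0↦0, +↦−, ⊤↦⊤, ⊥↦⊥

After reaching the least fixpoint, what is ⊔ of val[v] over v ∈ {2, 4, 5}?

⊤

Worklist (10 pops):
  #1 pop 0: in=⊥ → 0 (no change)
  #2 pop 1: in=0 → 0 (was ⊥); enqueue []
  #3 pop 2: in=0 → 0 (was ⊥); enqueue [0]
  #4 pop 3: in=0 → 0 (was ⊥); enqueue [2]
  #5 pop 4: in=⊤ → ⊤ (was ⊥); enqueue [1]
  #6 pop 5: in=⊤ → ⊤ (was −); enqueue [4]
  #7 pop 0: in=0 → 0 (no change)
  #8 pop 2: in=0 → 0 (no change)
  #9 pop 1: in=⊤ → ⊤ (was 0); enqueue []
  #10 pop 4: in=⊤ → ⊤ (no change)

Fixpoint:
  val[0] = 0
  val[1] = ⊤
  val[2] = 0
  val[3] = 0
  val[4] = ⊤
  val[5] = ⊤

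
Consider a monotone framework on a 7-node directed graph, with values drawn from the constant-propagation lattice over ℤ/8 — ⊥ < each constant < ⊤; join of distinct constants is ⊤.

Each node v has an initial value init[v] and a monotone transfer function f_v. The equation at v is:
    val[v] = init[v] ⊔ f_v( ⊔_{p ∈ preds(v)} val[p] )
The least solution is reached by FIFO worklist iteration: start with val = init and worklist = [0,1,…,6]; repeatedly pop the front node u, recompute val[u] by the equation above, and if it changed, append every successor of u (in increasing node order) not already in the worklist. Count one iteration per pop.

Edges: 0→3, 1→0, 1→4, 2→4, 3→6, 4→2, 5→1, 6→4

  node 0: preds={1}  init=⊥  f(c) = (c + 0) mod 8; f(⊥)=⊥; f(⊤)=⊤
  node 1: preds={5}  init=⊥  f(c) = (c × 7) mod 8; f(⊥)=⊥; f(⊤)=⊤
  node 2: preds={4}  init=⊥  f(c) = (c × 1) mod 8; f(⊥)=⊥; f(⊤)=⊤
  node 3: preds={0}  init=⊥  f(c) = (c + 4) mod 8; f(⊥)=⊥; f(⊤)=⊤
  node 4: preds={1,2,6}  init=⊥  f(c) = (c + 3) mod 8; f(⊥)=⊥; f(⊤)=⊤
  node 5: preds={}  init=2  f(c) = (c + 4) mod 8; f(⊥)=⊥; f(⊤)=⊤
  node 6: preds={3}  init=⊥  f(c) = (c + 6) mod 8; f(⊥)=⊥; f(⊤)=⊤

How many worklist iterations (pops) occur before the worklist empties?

Trace (14 dequeues):
  [1] u=0 | in ⊥ | out ⊥ | ==
  [2] u=1 | in 2 | out 6 | prev ⊥ | push {0}
  [3] u=2 | in ⊥ | out ⊥ | ==
  [4] u=3 | in ⊥ | out ⊥ | ==
  [5] u=4 | in 6 | out 1 | prev ⊥ | push {2}
  [6] u=5 | in ⊥ | out 2 | ==
  [7] u=6 | in ⊥ | out ⊥ | ==
  [8] u=0 | in 6 | out 6 | prev ⊥ | push {3}
  [9] u=2 | in 1 | out 1 | prev ⊥ | push {4}
  [10] u=3 | in 6 | out 2 | prev ⊥ | push {6}
  [11] u=4 | in ⊤ | out ⊤ | prev 1 | push {2}
  [12] u=6 | in 2 | out 0 | prev ⊥ | push {4}
  [13] u=2 | in ⊤ | out ⊤ | prev 1 | push {}
  [14] u=4 | in ⊤ | out ⊤ | ==

Converged values:
  [0] 6
  [1] 6
  [2] ⊤
  [3] 2
  [4] ⊤
  [5] 2
  [6] 0

14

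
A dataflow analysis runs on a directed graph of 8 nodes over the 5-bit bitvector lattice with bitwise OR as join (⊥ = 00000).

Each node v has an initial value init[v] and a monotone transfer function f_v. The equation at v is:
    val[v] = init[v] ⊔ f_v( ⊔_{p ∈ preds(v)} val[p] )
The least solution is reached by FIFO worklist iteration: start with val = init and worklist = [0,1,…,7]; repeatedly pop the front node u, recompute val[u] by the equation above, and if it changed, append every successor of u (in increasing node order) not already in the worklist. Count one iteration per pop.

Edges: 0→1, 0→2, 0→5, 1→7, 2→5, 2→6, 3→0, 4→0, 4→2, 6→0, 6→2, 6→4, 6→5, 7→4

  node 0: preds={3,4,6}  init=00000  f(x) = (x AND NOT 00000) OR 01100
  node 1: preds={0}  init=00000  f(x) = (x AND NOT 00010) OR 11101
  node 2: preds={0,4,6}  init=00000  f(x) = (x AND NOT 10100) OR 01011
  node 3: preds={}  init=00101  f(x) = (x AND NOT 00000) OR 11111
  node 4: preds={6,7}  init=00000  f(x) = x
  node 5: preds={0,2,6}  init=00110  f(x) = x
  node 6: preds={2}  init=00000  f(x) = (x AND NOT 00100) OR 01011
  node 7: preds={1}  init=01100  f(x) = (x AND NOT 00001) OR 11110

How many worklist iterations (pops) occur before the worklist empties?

Trace (15 dequeues):
  [1] u=0 | in 00101 | out 01101 | prev 00000 | push {}
  [2] u=1 | in 01101 | out 11101 | prev 00000 | push {}
  [3] u=2 | in 01101 | out 01011 | prev 00000 | push {}
  [4] u=3 | in 00000 | out 11111 | prev 00101 | push {0}
  [5] u=4 | in 01100 | out 01100 | prev 00000 | push {2}
  [6] u=5 | in 01111 | out 01111 | prev 00110 | push {}
  [7] u=6 | in 01011 | out 01011 | prev 00000 | push {4,5}
  [8] u=7 | in 11101 | out 11110 | prev 01100 | push {}
  [9] u=0 | in 11111 | out 11111 | prev 01101 | push {1}
  [10] u=2 | in 11111 | out 01011 | ==
  [11] u=4 | in 11111 | out 11111 | prev 01100 | push {0,2}
  [12] u=5 | in 11111 | out 11111 | prev 01111 | push {}
  [13] u=1 | in 11111 | out 11101 | ==
  [14] u=0 | in 11111 | out 11111 | ==
  [15] u=2 | in 11111 | out 01011 | ==

Converged values:
  [0] 11111
  [1] 11101
  [2] 01011
  [3] 11111
  [4] 11111
  [5] 11111
  [6] 01011
  [7] 11110

15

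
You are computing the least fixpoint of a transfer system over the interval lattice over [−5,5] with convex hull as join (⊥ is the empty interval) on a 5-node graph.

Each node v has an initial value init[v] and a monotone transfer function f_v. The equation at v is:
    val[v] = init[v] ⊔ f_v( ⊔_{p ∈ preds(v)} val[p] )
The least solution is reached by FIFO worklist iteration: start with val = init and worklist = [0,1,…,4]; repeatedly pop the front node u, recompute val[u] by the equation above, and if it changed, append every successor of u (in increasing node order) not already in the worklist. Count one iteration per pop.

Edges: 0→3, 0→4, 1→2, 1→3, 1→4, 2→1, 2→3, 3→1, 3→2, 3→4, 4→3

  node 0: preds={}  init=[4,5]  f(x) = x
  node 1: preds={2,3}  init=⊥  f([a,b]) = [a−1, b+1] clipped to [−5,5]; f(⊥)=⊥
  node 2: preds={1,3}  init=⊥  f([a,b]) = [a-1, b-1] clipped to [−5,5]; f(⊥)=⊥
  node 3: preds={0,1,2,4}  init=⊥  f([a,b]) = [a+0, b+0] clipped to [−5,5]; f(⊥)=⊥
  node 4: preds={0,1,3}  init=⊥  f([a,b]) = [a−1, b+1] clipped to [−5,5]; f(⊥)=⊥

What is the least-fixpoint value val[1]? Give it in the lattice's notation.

Iteration log — 27 steps:
  step 1. node 0  ⊔preds=⊥  new=[4,5]  stable
  step 2. node 1  ⊔preds=⊥  new=⊥  stable
  step 3. node 2  ⊔preds=⊥  new=⊥  stable
  step 4. node 3  ⊔preds=[4,5]  new=[4,5]  old=⊥  +wl: 1,2
  step 5. node 4  ⊔preds=[4,5]  new=[3,5]  old=⊥  +wl: 3
  step 6. node 1  ⊔preds=[4,5]  new=[3,5]  old=⊥  +wl: 4
  step 7. node 2  ⊔preds=[3,5]  new=[2,4]  old=⊥  +wl: 1
  step 8. node 3  ⊔preds=[2,5]  new=[2,5]  old=[4,5]  +wl: 2
  step 9. node 4  ⊔preds=[2,5]  new=[1,5]  old=[3,5]  +wl: 3
  step 10. node 1  ⊔preds=[2,5]  new=[1,5]  old=[3,5]  +wl: 4
  step 11. node 2  ⊔preds=[1,5]  new=[0,4]  old=[2,4]  +wl: 1
  step 12. node 3  ⊔preds=[0,5]  new=[0,5]  old=[2,5]  +wl: 2
  step 13. node 4  ⊔preds=[0,5]  new=[-1,5]  old=[1,5]  +wl: 3
  step 14. node 1  ⊔preds=[0,5]  new=[-1,5]  old=[1,5]  +wl: 4
  step 15. node 2  ⊔preds=[-1,5]  new=[-2,4]  old=[0,4]  +wl: 1
  step 16. node 3  ⊔preds=[-2,5]  new=[-2,5]  old=[0,5]  +wl: 2
  step 17. node 4  ⊔preds=[-2,5]  new=[-3,5]  old=[-1,5]  +wl: 3
  step 18. node 1  ⊔preds=[-2,5]  new=[-3,5]  old=[-1,5]  +wl: 4
  step 19. node 2  ⊔preds=[-3,5]  new=[-4,4]  old=[-2,4]  +wl: 1
  step 20. node 3  ⊔preds=[-4,5]  new=[-4,5]  old=[-2,5]  +wl: 2
  step 21. node 4  ⊔preds=[-4,5]  new=[-5,5]  old=[-3,5]  +wl: 3
  step 22. node 1  ⊔preds=[-4,5]  new=[-5,5]  old=[-3,5]  +wl: 4
  step 23. node 2  ⊔preds=[-5,5]  new=[-5,4]  old=[-4,4]  +wl: 1
  step 24. node 3  ⊔preds=[-5,5]  new=[-5,5]  old=[-4,5]  +wl: 2
  step 25. node 4  ⊔preds=[-5,5]  new=[-5,5]  stable
  step 26. node 1  ⊔preds=[-5,5]  new=[-5,5]  stable
  step 27. node 2  ⊔preds=[-5,5]  new=[-5,4]  stable

Least fixpoint reached:
  node 0: [4,5]
  node 1: [-5,5]
  node 2: [-5,4]
  node 3: [-5,5]
  node 4: [-5,5]

[-5,5]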